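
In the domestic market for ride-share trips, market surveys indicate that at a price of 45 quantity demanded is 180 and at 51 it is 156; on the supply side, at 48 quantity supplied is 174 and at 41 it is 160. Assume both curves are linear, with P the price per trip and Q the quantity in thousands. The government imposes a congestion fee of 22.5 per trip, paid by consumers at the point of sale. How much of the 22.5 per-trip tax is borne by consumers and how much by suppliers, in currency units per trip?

Consumers bear 7.5 per trip; suppliers bear 15 per trip.

Demand slope: (156 − 180)/(51 − 45) = -4, so Qd = 360 − 4P.
Supply slope: (160 − 174)/(41 − 48) = 2, so Qs = 2P + 78.
Before the tax: set 360 − 4P = 2P + 78 → P* = 47, Q* = 172.
With the tax collected from consumers, demand (in seller-price terms) shifts: Qd = 360 − 4(P + 22.5).
Solving gives Q = 142 with consumers paying 54.5 and suppliers receiving 32 (the 22.5 wedge).
Burden on consumers: 7.5; on suppliers: 15. (They sum to 22.5.)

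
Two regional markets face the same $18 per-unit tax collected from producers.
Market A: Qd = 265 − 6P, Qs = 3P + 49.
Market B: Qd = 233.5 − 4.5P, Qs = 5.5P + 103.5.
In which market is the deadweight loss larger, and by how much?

Market A: pre-tax P* = $24, Q* = 121; post-tax Q = 85; deadweight loss = $324.
Market B: pre-tax P* = $13, Q* = 175; post-tax Q = 130.45; deadweight loss = $400.95.
Difference: $324 vs $400.95 → market B is larger by $76.95.

Market B, by $76.95.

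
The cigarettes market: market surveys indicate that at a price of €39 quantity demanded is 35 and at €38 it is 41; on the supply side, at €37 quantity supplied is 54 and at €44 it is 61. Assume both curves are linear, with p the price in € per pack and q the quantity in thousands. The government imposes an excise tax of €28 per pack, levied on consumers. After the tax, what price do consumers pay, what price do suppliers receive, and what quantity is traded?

Consumers pay €40; suppliers receive €12; quantity = 29.

Demand slope: (41 − 35)/(38 − 39) = -6, so qd = 269 − 6p.
Supply slope: (61 − 54)/(44 − 37) = 1, so qs = p + 17.
Without the tax, 269 − 6p = p + 17 gives 7p = 252, so p* = €36 and q* = 53.
With the tax collected from consumers, demand (in seller-price terms) shifts: qd = 269 − 6(p + 28).
Solving gives q = 29 with consumers paying €40 and suppliers receiving €12 (the €28 wedge).
The less price-elastic side of the market bears the larger share of a per-unit tax.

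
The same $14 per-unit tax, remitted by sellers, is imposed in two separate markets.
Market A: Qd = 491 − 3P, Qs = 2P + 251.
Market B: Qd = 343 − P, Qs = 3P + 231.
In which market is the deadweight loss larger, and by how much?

Market A, by $44.1.

Market A: pre-tax P* = $48, Q* = 347; post-tax Q = 330.2; deadweight loss = $117.6.
Market B: pre-tax P* = $28, Q* = 315; post-tax Q = 304.5; deadweight loss = $73.5.
Difference: $117.6 vs $73.5 → market A is larger by $44.1.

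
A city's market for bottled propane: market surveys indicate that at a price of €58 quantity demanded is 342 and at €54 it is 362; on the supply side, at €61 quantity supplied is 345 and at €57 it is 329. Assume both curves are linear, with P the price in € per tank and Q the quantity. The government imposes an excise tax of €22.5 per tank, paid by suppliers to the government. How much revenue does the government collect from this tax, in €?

Tax revenue = €6457.5.

Demand slope: (362 − 342)/(54 − 58) = -5, so Qd = 632 − 5P.
Supply slope: (329 − 345)/(57 − 61) = 4, so Qs = 4P + 101.
Without the tax, 632 − 5P = 4P + 101 gives 9P = 531, so P* = €59 and Q* = 337.
With the tax collected from suppliers, supply shifts: Qs = 4(P − 22.5) + 101.
New equilibrium: buyers pay €69, suppliers receive €46.5, Q = 287. (Wedge: Pb − Ps = 22.5.)
Revenue = t · Q = 22.5 · 287 = €6457.5.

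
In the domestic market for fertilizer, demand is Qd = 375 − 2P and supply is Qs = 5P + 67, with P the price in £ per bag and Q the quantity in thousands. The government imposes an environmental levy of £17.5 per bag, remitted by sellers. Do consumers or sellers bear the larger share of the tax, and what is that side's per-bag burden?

Before the tax: set 375 − 2P = 5P + 67 → P* = £44, Q* = 287.
With the tax collected from sellers, supply shifts: Qs = 5(P − 17.5) + 67.
Solving gives Q = 262 with consumers paying £56.5 and sellers receiving £39 (the £17.5 wedge).
Per-bag burden: consumers £12.5, sellers £5.
Consumers take the larger share because demand is less price-elastic here (demand slope 2 vs supply slope 5).

Consumers bear the larger share: £12.5 per bag.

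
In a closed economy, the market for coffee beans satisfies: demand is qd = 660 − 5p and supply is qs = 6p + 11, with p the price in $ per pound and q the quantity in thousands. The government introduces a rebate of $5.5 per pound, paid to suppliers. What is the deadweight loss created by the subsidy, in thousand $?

Deadweight loss = $41.25 thousand.

Before the subsidy: set 660 − 5p = 6p + 11 → p* = $59, q* = 365.
With a per-unit subsidy paid to suppliers, each receives p + 5.5 per unit sold, so supply becomes qs = 6(p + 5.5) + 11.
Solving gives q = 380 with buyers paying $56 and suppliers receiving $61.5 (the $5.5 wedge).
Quantity rises by |ΔQ| = |365 − 380| = 15.
DWL = ½ · t · |ΔQ| = ½ · 5.5 · 15 = $41.25.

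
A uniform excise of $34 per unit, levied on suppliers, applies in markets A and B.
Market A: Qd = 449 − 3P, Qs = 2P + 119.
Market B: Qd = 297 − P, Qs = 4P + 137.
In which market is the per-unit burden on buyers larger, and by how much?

Market A: pre-tax P* = $66, Q* = 251; post-tax Q = 210.2; per-unit burden on buyers = $13.6.
Market B: pre-tax P* = $32, Q* = 265; post-tax Q = 237.8; per-unit burden on buyers = $27.2.
Difference: $13.6 vs $27.2 → market B is larger by $13.6.

Market B, by $13.6.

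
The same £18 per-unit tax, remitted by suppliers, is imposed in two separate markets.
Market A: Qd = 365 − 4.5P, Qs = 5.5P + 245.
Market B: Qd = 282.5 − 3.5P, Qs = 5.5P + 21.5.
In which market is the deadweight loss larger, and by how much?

Market A: pre-tax P* = £12, Q* = 311; post-tax Q = 266.45; deadweight loss = £400.95.
Market B: pre-tax P* = £29, Q* = 181; post-tax Q = 142.5; deadweight loss = £346.5.
Difference: £400.95 vs £346.5 → market A is larger by £54.45.

Market A, by £54.45.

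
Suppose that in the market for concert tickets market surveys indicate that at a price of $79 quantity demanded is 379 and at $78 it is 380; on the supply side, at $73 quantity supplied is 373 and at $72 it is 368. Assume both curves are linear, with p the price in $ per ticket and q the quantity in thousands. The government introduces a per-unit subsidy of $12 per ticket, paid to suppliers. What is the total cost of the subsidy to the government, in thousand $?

Demand slope: (380 − 379)/(78 − 79) = -1, so qd = 458 − p.
Supply slope: (368 − 373)/(72 − 73) = 5, so qs = 5p + 8.
Before the subsidy: set 458 − p = 5p + 8 → p* = $75, q* = 383.
With a per-unit subsidy paid to suppliers, each receives p + 12 per unit sold, so supply becomes qs = 5(p + 12) + 8.
New equilibrium: buyers pay $65, suppliers receive $77, q = 393. (Wedge: pb − ps = −12.)
Outlay = t · Q = 12 · 393 = $4716.

Government outlay = $4716 thousand.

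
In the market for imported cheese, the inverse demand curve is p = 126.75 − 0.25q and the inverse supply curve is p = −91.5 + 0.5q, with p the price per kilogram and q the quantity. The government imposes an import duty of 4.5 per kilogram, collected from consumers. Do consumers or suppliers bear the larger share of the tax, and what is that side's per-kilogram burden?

Suppliers bear the larger share: 3 per kilogram.

Rewrite in direct form: qd = 507 − 4p and qs = 2p + 183.
Before the tax: set 507 − 4p = 2p + 183 → p* = 54, q* = 291.
With the tax collected from consumers, demand (in seller-price terms) shifts: qd = 507 − 4(p + 4.5).
Solving gives q = 285 with consumers paying 55.5 and suppliers receiving 51 (the 4.5 wedge).
Per-kilogram burden: consumers 1.5, suppliers 3.
Suppliers take the larger share because supply is less price-elastic here (demand slope 4 vs supply slope 2).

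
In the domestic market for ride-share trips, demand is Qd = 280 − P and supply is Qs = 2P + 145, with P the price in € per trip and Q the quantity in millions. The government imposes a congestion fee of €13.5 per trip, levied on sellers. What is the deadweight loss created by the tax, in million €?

Before the tax: set 280 − P = 2P + 145 → P* = €45, Q* = 235.
With the tax collected from sellers, supply shifts: Qs = 2(P − 13.5) + 145.
Solving gives Q = 226 with consumers paying €54 and sellers receiving €40.5 (the €13.5 wedge).
Quantity falls by |ΔQ| = |235 − 226| = 9.
DWL = ½ · t · |ΔQ| = ½ · 13.5 · 9 = €60.75.

Deadweight loss = €60.75 million.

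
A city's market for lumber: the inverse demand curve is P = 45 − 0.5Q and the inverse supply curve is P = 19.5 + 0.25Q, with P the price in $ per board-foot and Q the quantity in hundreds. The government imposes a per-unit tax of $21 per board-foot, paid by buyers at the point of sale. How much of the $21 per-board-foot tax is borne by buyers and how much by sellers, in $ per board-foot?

Buyers bear $14 per board-foot; sellers bear $7 per board-foot.

Inverting to Q(P) form: Qd = 90 − 2P; Qs = 4P − 78.
Without the tax, 90 − 2P = 4P − 78 gives 6P = 168, so P* = $28 and Q* = 34.
With the tax collected from buyers, demand (in seller-price terms) shifts: Qd = 90 − 2(P + 21).
New equilibrium: buyers pay $42, sellers receive $21, Q = 6. (Wedge: Pb − Ps = 21.)
Burden on buyers: $14; on sellers: $7. (They sum to $21.)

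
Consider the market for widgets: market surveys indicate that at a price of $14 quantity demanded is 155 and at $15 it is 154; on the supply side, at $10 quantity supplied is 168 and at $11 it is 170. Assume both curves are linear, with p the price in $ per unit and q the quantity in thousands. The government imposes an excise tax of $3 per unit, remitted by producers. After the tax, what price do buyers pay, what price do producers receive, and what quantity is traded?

Demand slope: (154 − 155)/(15 − 14) = -1, so qd = 169 − p.
Supply slope: (170 − 168)/(11 − 10) = 2, so qs = 2p + 148.
Without the tax, 169 − p = 2p + 148 gives 3p = 21, so p* = $7 and q* = 162.
With the tax collected from producers, supply shifts: qs = 2(p − 3) + 148.
Solving gives q = 160 with buyers paying $9 and producers receiving $6 (the $3 wedge).

Buyers pay $9; producers receive $6; quantity = 160.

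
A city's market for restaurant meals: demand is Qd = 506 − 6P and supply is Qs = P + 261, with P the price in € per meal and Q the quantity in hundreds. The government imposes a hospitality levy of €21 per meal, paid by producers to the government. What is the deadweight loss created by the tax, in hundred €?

Deadweight loss = €189 hundred.

Without the tax, 506 − 6P = P + 261 gives 7P = 245, so P* = €35 and Q* = 296.
With the tax collected from producers, supply shifts: Qs = (P − 21) + 261.
New equilibrium: consumers pay €38, producers receive €17, Q = 278. (Wedge: Pb − Ps = 21.)
Quantity falls by |ΔQ| = |296 − 278| = 18.
DWL = ½ · t · |ΔQ| = ½ · 21 · 18 = €189.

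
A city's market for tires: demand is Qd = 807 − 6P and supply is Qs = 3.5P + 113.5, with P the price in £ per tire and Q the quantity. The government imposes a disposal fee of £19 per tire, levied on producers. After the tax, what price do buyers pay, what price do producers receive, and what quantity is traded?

Without the tax, 807 − 6P = 3.5P + 113.5 gives 9.5P = 693.5, so P* = £73 and Q* = 369.
With the tax collected from producers, supply shifts: Qs = 3.5(P − 19) + 113.5.
Solving gives Q = 327 with buyers paying £80 and producers receiving £61 (the £19 wedge).
The less price-elastic side of the market bears the larger share of a per-unit tax.

Buyers pay £80; producers receive £61; quantity = 327.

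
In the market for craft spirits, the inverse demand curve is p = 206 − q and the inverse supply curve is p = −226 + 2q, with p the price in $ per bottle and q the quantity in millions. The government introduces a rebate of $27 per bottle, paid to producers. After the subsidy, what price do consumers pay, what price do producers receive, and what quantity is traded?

Consumers pay $53; producers receive $80; quantity = 153.

Inverting to q(p) form: qd = 206 − p; qs = 0.5p + 113.
Without the subsidy, 206 − p = 0.5p + 113 gives 1.5p = 93, so p* = $62 and q* = 144.
With a per-unit subsidy paid to producers, each receives p + 27 per unit sold, so supply becomes qs = 0.5(p + 27) + 113.
Solving gives q = 153 with consumers paying $53 and producers receiving $80 (the $27 wedge).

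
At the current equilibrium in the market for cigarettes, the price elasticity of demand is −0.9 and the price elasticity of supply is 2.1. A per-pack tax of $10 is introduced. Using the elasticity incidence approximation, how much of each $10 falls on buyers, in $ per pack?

Incidence ratio: buyers' share ≈ εs / (εs + |εd|) = 2.1 / (2.1 + 0.9) = 0.7.
So buyers bear ≈ 0.7 × $10 = $7; sellers bear $3.

Buyers bear ≈ $7 per pack.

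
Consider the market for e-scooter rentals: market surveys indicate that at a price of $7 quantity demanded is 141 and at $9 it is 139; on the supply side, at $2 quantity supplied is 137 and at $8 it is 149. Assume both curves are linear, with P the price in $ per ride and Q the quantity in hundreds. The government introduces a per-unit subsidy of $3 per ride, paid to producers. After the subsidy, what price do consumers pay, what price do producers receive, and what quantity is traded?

Demand slope: (139 − 141)/(9 − 7) = -1, so Qd = 148 − P.
Supply slope: (149 − 137)/(8 − 2) = 2, so Qs = 2P + 133.
Before the subsidy: set 148 − P = 2P + 133 → P* = $5, Q* = 143.
With a per-unit subsidy paid to producers, each receives P + 3 per unit sold, so supply becomes Qs = 2(P + 3) + 133.
Solving gives Q = 145 with consumers paying $3 and producers receiving $6 (the $3 wedge).

Consumers pay $3; producers receive $6; quantity = 145.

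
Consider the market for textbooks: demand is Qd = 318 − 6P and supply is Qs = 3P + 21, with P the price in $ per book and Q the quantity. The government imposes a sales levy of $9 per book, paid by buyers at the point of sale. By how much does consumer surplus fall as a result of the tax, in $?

Consumer surplus falls by $333.

Before the tax: set 318 − 6P = 3P + 21 → P* = $33, Q* = 120.
With the tax collected from buyers, demand (in seller-price terms) shifts: Qd = 318 − 6(P + 9).
New equilibrium: buyers pay $36, producers receive $27, Q = 102. (Wedge: Pb − Ps = 9.)
ΔCS is the trapezoid between Q = 102 and Q = 120 of height $3: ½ · (120 + 102) · 3 = $333.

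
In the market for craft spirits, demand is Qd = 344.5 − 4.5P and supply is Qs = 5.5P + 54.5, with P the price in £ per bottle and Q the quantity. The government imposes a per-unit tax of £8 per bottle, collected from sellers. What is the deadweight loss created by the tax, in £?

Before the tax: set 344.5 − 4.5P = 5.5P + 54.5 → P* = £29, Q* = 214.
With the tax collected from sellers, supply shifts: Qs = 5.5(P − 8) + 54.5.
New equilibrium: consumers pay £33.4, sellers receive £25.4, Q = 194.2. (Wedge: Pb − Ps = 8.)
Quantity falls by |ΔQ| = |214 − 194.2| = 19.8.
DWL = ½ · t · |ΔQ| = ½ · 8 · 19.8 = £79.2.

Deadweight loss = £79.2.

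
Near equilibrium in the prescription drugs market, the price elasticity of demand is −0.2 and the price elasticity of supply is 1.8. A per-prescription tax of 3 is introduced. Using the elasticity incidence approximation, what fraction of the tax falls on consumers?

Incidence ratio: consumers' share ≈ εs / (εs + |εd|) = 1.8 / (1.8 + 0.2) = 0.9.
Supply is the more elastic side, so consumers bear the larger share.

Consumers' share ≈ 0.9.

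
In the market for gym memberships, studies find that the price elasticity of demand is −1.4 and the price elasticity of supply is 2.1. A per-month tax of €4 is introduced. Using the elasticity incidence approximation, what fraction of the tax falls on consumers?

Consumers' share ≈ 0.6.

Incidence ratio: consumers' share ≈ εs / (εs + |εd|) = 2.1 / (2.1 + 1.4) = 0.6.
Supply is the more elastic side, so consumers bear the larger share.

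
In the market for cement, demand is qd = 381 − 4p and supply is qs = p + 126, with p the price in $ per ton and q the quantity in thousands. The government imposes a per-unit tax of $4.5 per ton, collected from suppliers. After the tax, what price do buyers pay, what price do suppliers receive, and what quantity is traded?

Buyers pay $51.9; suppliers receive $47.4; quantity = 173.4.

Without the tax, 381 − 4p = p + 126 gives 5p = 255, so p* = $51 and q* = 177.
With the tax collected from suppliers, supply shifts: qs = (p − 4.5) + 126.
Solving gives q = 173.4 with buyers paying $51.9 and suppliers receiving $47.4 (the $4.5 wedge).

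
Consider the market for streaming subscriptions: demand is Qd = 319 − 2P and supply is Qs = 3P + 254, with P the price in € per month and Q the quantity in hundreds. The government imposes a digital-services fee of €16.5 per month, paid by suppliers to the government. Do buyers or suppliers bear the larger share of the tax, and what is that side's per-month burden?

Buyers bear the larger share: €9.9 per month.

Before the tax: set 319 − 2P = 3P + 254 → P* = €13, Q* = 293.
With the tax collected from suppliers, supply shifts: Qs = 3(P − 16.5) + 254.
Solving gives Q = 273.2 with buyers paying €22.9 and suppliers receiving €6.4 (the €16.5 wedge).
Per-month burden: buyers €9.9, suppliers €6.6.
Buyers take the larger share because demand is less price-elastic here (demand slope 2 vs supply slope 3).
The less price-elastic side of the market bears the larger share of a per-unit tax.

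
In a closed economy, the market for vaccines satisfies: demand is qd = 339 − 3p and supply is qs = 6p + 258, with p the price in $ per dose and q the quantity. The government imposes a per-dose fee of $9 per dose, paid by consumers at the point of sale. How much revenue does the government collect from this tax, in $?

Tax revenue = $2646.

Without the tax, 339 − 3p = 6p + 258 gives 9p = 81, so p* = $9 and q* = 312.
With the tax collected from consumers, demand (in seller-price terms) shifts: qd = 339 − 3(p + 9).
Solving gives q = 294 with consumers paying $15 and suppliers receiving $6 (the $9 wedge).
Revenue = t · Q = 9 · 294 = $2646.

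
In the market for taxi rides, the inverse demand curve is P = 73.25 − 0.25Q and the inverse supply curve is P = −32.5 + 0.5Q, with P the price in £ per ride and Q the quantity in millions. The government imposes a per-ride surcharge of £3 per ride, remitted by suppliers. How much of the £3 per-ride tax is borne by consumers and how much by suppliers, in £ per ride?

Consumers bear £1 per ride; suppliers bear £2 per ride.

Rewrite in direct form: Qd = 293 − 4P and Qs = 2P + 65.
Before the tax: set 293 − 4P = 2P + 65 → P* = £38, Q* = 141.
With the tax collected from suppliers, supply shifts: Qs = 2(P − 3) + 65.
New equilibrium: consumers pay £39, suppliers receive £36, Q = 137. (Wedge: Pb − Ps = 3.)
Burden on consumers: £1; on suppliers: £2. (They sum to £3.)
The less price-elastic side of the market bears the larger share of a per-unit tax.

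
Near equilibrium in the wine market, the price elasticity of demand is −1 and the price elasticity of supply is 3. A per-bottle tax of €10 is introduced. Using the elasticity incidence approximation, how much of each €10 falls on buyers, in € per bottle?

Incidence ratio: buyers' share ≈ εs / (εs + |εd|) = 3 / (3 + 1) = 0.75.
So buyers bear ≈ 0.75 × €10 = €7.5; producers bear €2.5.

Buyers bear ≈ €7.5 per bottle.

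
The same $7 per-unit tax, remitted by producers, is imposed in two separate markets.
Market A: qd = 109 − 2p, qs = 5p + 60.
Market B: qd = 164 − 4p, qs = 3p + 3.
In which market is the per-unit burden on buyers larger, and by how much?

Market A, by $2.

Market A: pre-tax p* = $7, q* = 95; post-tax q = 85; per-unit burden on buyers = $5.
Market B: pre-tax p* = $23, q* = 72; post-tax q = 60; per-unit burden on buyers = $3.
Difference: $5 vs $3 → market A is larger by $2.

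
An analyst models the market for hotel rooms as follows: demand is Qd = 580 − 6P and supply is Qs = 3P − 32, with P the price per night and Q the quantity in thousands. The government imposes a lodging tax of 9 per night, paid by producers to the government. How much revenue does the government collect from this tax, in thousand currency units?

Before the tax: set 580 − 6P = 3P − 32 → P* = 68, Q* = 172.
With the tax collected from producers, supply shifts: Qs = 3(P − 9) − 32.
Solving gives Q = 154 with buyers paying 71 and producers receiving 62 (the 9 wedge).
Revenue = t · Q = 9 · 154 = 1386.

Tax revenue = 1386 thousand.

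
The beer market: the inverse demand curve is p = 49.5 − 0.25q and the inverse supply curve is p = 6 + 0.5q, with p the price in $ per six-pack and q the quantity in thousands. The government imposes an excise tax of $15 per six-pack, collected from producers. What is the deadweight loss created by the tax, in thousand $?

Deadweight loss = $150 thousand.

Rewrite in direct form: qd = 198 − 4p and qs = 2p − 12.
Before the tax: set 198 − 4p = 2p − 12 → p* = $35, q* = 58.
With the tax collected from producers, supply shifts: qs = 2(p − 15) − 12.
Solving gives q = 38 with consumers paying $40 and producers receiving $25 (the $15 wedge).
Quantity falls by |ΔQ| = |58 − 38| = 20.
DWL = ½ · t · |ΔQ| = ½ · 15 · 20 = $150.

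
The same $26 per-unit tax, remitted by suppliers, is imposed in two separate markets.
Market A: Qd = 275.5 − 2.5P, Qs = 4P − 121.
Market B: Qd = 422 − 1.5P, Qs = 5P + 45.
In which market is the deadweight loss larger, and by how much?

Market A: pre-tax P* = $61, Q* = 123; post-tax Q = 83; deadweight loss = $520.
Market B: pre-tax P* = $58, Q* = 335; post-tax Q = 305; deadweight loss = $390.
Difference: $520 vs $390 → market A is larger by $130.

Market A, by $130.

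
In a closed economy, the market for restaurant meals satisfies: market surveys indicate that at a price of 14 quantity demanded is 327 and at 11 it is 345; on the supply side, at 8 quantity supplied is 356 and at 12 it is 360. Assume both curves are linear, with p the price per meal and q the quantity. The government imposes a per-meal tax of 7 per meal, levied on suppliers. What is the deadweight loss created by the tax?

Demand slope: (345 − 327)/(11 − 14) = -6, so qd = 411 − 6p.
Supply slope: (360 − 356)/(12 − 8) = 1, so qs = p + 348.
Without the tax, 411 − 6p = p + 348 gives 7p = 63, so p* = 9 and q* = 357.
With the tax collected from suppliers, supply shifts: qs = (p − 7) + 348.
New equilibrium: buyers pay 10, suppliers receive 3, q = 351. (Wedge: pb − ps = 7.)
Quantity falls by |ΔQ| = |357 − 351| = 6.
DWL = ½ · t · |ΔQ| = ½ · 7 · 6 = 21.

Deadweight loss = 21.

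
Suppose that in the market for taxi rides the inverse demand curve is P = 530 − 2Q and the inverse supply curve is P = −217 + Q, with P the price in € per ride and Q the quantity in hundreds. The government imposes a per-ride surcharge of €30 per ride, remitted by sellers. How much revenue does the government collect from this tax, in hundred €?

Tax revenue = €7170 hundred.

Rewrite in direct form: Qd = 265 − 0.5P and Qs = P + 217.
Before the tax: set 265 − 0.5P = P + 217 → P* = €32, Q* = 249.
With the tax collected from sellers, supply shifts: Qs = (P − 30) + 217.
New equilibrium: consumers pay €52, sellers receive €22, Q = 239. (Wedge: Pb − Ps = 30.)
Revenue = t · Q = 30 · 239 = €7170.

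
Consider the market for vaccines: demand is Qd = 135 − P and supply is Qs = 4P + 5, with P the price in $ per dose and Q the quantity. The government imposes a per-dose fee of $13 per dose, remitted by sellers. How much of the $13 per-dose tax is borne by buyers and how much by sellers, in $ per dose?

Buyers bear $10.4 per dose; sellers bear $2.6 per dose.

Before the tax: set 135 − P = 4P + 5 → P* = $26, Q* = 109.
With the tax collected from sellers, supply shifts: Qs = 4(P − 13) + 5.
New equilibrium: buyers pay $36.4, sellers receive $23.4, Q = 98.6. (Wedge: Pb − Ps = 13.)
Burden on buyers: $10.4; on sellers: $2.6. (They sum to $13.)
The less price-elastic side of the market bears the larger share of a per-unit tax.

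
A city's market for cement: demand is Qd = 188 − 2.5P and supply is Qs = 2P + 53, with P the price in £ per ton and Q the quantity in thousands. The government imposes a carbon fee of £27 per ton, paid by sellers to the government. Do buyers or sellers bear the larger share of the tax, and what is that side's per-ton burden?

Sellers bear the larger share: £15 per ton.

Without the tax, 188 − 2.5P = 2P + 53 gives 4.5P = 135, so P* = £30 and Q* = 113.
With the tax collected from sellers, supply shifts: Qs = 2(P − 27) + 53.
Solving gives Q = 83 with buyers paying £42 and sellers receiving £15 (the £27 wedge).
Per-ton burden: buyers £12, sellers £15.
Sellers take the larger share because supply is less price-elastic here (demand slope 2.5 vs supply slope 2).
The less price-elastic side of the market bears the larger share of a per-unit tax.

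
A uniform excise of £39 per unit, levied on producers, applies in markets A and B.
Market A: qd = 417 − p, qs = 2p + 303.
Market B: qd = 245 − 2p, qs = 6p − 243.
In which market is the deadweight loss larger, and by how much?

Market B, by £633.75.

Market A: pre-tax p* = £38, q* = 379; post-tax q = 353; deadweight loss = £507.
Market B: pre-tax p* = £61, q* = 123; post-tax q = 64.5; deadweight loss = £1140.75.
Difference: £507 vs £1140.75 → market B is larger by £633.75.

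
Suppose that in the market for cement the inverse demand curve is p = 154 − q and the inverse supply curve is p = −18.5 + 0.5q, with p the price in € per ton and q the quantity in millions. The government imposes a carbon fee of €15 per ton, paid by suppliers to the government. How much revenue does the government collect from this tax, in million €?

Inverting to q(p) form: qd = 154 − p; qs = 2p + 37.
Before the tax: set 154 − p = 2p + 37 → p* = €39, q* = 115.
With the tax collected from suppliers, supply shifts: qs = 2(p − 15) + 37.
Solving gives q = 105 with buyers paying €49 and suppliers receiving €34 (the €15 wedge).
Revenue = t · Q = 15 · 105 = €1575.

Tax revenue = €1575 million.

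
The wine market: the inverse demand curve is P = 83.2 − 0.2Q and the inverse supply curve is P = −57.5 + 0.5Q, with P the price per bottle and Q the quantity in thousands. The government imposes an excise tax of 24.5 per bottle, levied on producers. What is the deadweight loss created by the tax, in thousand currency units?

Deadweight loss = 428.75 thousand.

Inverting to Q(P) form: Qd = 416 − 5P; Qs = 2P + 115.
Without the tax, 416 − 5P = 2P + 115 gives 7P = 301, so P* = 43 and Q* = 201.
With the tax collected from producers, supply shifts: Qs = 2(P − 24.5) + 115.
Solving gives Q = 166 with consumers paying 50 and producers receiving 25.5 (the 24.5 wedge).
Quantity falls by |ΔQ| = |201 − 166| = 35.
DWL = ½ · t · |ΔQ| = ½ · 24.5 · 35 = 428.75.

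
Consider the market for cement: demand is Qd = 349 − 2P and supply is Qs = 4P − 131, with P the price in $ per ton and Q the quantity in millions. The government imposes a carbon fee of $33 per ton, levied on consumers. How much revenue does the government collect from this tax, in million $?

Without the tax, 349 − 2P = 4P − 131 gives 6P = 480, so P* = $80 and Q* = 189.
With the tax collected from consumers, demand (in seller-price terms) shifts: Qd = 349 − 2(P + 33).
Solving gives Q = 145 with consumers paying $102 and sellers receiving $69 (the $33 wedge).
Revenue = t · Q = 33 · 145 = $4785.

Tax revenue = $4785 million.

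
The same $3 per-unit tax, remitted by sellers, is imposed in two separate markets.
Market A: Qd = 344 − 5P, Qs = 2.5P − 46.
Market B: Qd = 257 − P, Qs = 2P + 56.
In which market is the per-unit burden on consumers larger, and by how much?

Market A: pre-tax P* = $52, Q* = 84; post-tax Q = 79; per-unit burden on consumers = $1.
Market B: pre-tax P* = $67, Q* = 190; post-tax Q = 188; per-unit burden on consumers = $2.
Difference: $1 vs $2 → market B is larger by $1.

Market B, by $1.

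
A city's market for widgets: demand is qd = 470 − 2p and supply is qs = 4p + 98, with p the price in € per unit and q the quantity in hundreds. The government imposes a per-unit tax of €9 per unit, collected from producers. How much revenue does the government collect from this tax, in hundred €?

Before the tax: set 470 − 2p = 4p + 98 → p* = €62, q* = 346.
With the tax collected from producers, supply shifts: qs = 4(p − 9) + 98.
Solving gives q = 334 with consumers paying €68 and producers receiving €59 (the €9 wedge).
Revenue = t · Q = 9 · 334 = €3006.

Tax revenue = €3006 hundred.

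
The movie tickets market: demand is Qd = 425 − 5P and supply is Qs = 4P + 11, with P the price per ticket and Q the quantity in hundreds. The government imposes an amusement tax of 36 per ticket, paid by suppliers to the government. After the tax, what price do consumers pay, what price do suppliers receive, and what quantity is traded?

Consumers pay 62; suppliers receive 26; quantity = 115.

Without the tax, 425 − 5P = 4P + 11 gives 9P = 414, so P* = 46 and Q* = 195.
With the tax collected from suppliers, supply shifts: Qs = 4(P − 36) + 11.
Solving gives Q = 115 with consumers paying 62 and suppliers receiving 26 (the 36 wedge).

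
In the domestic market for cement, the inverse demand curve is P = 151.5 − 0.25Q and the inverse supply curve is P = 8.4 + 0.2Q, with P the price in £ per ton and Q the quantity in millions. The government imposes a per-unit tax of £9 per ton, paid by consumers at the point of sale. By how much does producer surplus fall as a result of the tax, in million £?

Producer surplus falls by £1232 million.

Rewrite in direct form: Qd = 606 − 4P and Qs = 5P − 42.
Without the tax, 606 − 4P = 5P − 42 gives 9P = 648, so P* = £72 and Q* = 318.
With the tax collected from consumers, demand (in seller-price terms) shifts: Qd = 606 − 4(P + 9).
Solving gives Q = 298 with consumers paying £77 and sellers receiving £68 (the £9 wedge).
ΔPS is the trapezoid between Q = 298 and Q = 318 of height £4: ½ · (318 + 298) · 4 = £1232.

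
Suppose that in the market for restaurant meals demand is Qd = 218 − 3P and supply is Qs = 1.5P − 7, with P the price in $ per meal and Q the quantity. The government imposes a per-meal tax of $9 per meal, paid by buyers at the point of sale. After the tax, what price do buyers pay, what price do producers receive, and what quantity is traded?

Without the tax, 218 − 3P = 1.5P − 7 gives 4.5P = 225, so P* = $50 and Q* = 68.
With the tax collected from buyers, demand (in seller-price terms) shifts: Qd = 218 − 3(P + 9).
New equilibrium: buyers pay $53, producers receive $44, Q = 59. (Wedge: Pb − Ps = 9.)
The less price-elastic side of the market bears the larger share of a per-unit tax.

Buyers pay $53; producers receive $44; quantity = 59.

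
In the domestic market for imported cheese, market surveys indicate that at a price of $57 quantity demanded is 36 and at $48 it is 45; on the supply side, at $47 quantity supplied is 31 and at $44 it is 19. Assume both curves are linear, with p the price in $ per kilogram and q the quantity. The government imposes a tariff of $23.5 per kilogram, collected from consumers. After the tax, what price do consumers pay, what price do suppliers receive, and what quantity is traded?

Consumers pay $68.8; suppliers receive $45.3; quantity = 24.2.

Demand slope: (45 − 36)/(48 − 57) = -1, so qd = 93 − p.
Supply slope: (19 − 31)/(44 − 47) = 4, so qs = 4p − 157.
Without the tax, 93 − p = 4p − 157 gives 5p = 250, so p* = $50 and q* = 43.
With the tax collected from consumers, demand (in seller-price terms) shifts: qd = 93 − (p + 23.5).
Solving gives q = 24.2 with consumers paying $68.8 and suppliers receiving $45.3 (the $23.5 wedge).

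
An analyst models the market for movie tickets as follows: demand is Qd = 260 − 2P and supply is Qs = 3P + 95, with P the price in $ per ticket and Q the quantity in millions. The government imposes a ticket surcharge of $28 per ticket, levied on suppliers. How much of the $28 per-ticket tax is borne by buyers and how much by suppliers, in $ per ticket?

Before the tax: set 260 − 2P = 3P + 95 → P* = $33, Q* = 194.
With the tax collected from suppliers, supply shifts: Qs = 3(P − 28) + 95.
New equilibrium: buyers pay $49.8, suppliers receive $21.8, Q = 160.4. (Wedge: Pb − Ps = 28.)
Burden on buyers: $16.8; on suppliers: $11.2. (They sum to $28.)

Buyers bear $16.8 per ticket; suppliers bear $11.2 per ticket.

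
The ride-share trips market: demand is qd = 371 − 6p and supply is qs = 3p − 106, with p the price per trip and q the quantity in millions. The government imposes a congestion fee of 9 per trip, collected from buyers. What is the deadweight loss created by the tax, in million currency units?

Deadweight loss = 81 million.

Before the tax: set 371 − 6p = 3p − 106 → p* = 53, q* = 53.
With the tax collected from buyers, demand (in seller-price terms) shifts: qd = 371 − 6(p + 9).
New equilibrium: buyers pay 56, producers receive 47, q = 35. (Wedge: pb − ps = 9.)
Quantity falls by |ΔQ| = |53 − 35| = 18.
DWL = ½ · t · |ΔQ| = ½ · 9 · 18 = 81.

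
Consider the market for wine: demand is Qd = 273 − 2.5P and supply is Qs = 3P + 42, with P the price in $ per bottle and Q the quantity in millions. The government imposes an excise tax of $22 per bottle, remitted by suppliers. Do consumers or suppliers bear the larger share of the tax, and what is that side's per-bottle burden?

Before the tax: set 273 − 2.5P = 3P + 42 → P* = $42, Q* = 168.
With the tax collected from suppliers, supply shifts: Qs = 3(P − 22) + 42.
Solving gives Q = 138 with consumers paying $54 and suppliers receiving $32 (the $22 wedge).
Per-bottle burden: consumers $12, suppliers $10.
Consumers take the larger share because demand is less price-elastic here (demand slope 2.5 vs supply slope 3).

Consumers bear the larger share: $12 per bottle.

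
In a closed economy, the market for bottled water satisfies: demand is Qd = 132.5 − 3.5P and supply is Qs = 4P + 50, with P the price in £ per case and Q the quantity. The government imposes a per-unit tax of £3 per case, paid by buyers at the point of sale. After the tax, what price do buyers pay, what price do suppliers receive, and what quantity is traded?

Without the tax, 132.5 − 3.5P = 4P + 50 gives 7.5P = 82.5, so P* = £11 and Q* = 94.
With the tax collected from buyers, demand (in seller-price terms) shifts: Qd = 132.5 − 3.5(P + 3).
Solving gives Q = 88.4 with buyers paying £12.6 and suppliers receiving £9.6 (the £3 wedge).

Buyers pay £12.6; suppliers receive £9.6; quantity = 88.4.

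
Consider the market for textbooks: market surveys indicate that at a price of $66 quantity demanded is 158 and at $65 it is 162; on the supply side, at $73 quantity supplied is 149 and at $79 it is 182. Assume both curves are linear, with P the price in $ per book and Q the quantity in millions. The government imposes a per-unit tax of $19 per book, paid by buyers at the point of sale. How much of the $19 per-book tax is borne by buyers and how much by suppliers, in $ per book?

Buyers bear $11 per book; suppliers bear $8 per book.

Demand slope: (162 − 158)/(65 − 66) = -4, so Qd = 422 − 4P.
Supply slope: (182 − 149)/(79 − 73) = 5.5, so Qs = 5.5P − 252.5.
Before the tax: set 422 − 4P = 5.5P − 252.5 → P* = $71, Q* = 138.
With the tax collected from buyers, demand (in seller-price terms) shifts: Qd = 422 − 4(P + 19).
New equilibrium: buyers pay $82, suppliers receive $63, Q = 94. (Wedge: Pb − Ps = 19.)
Burden on buyers: $11; on suppliers: $8. (They sum to $19.)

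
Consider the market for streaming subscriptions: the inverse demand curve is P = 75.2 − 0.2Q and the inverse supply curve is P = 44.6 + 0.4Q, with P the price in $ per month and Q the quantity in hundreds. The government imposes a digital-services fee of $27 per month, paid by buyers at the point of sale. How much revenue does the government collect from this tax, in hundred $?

Rewrite in direct form: Qd = 376 − 5P and Qs = 2.5P − 111.5.
Without the tax, 376 − 5P = 2.5P − 111.5 gives 7.5P = 487.5, so P* = $65 and Q* = 51.
With the tax collected from buyers, demand (in seller-price terms) shifts: Qd = 376 − 5(P + 27).
Solving gives Q = 6 with buyers paying $74 and suppliers receiving $47 (the $27 wedge).
Revenue = t · Q = 27 · 6 = $162.

Tax revenue = $162 hundred.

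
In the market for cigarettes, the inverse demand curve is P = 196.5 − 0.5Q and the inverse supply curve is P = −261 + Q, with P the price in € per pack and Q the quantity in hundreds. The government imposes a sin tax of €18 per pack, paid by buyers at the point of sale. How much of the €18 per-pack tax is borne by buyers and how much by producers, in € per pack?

Rewrite in direct form: Qd = 393 − 2P and Qs = P + 261.
Without the tax, 393 − 2P = P + 261 gives 3P = 132, so P* = €44 and Q* = 305.
With the tax collected from buyers, demand (in seller-price terms) shifts: Qd = 393 − 2(P + 18).
Solving gives Q = 293 with buyers paying €50 and producers receiving €32 (the €18 wedge).
Burden on buyers: €6; on producers: €12. (They sum to €18.)

Buyers bear €6 per pack; producers bear €12 per pack.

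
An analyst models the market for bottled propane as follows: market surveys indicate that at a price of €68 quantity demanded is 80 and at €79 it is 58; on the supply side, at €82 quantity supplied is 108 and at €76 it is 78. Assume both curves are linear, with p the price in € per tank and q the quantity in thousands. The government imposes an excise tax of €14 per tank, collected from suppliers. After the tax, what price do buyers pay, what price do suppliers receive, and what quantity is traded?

Buyers pay €84; suppliers receive €70; quantity = 48.

Demand slope: (58 − 80)/(79 − 68) = -2, so qd = 216 − 2p.
Supply slope: (78 − 108)/(76 − 82) = 5, so qs = 5p − 302.
Without the tax, 216 − 2p = 5p − 302 gives 7p = 518, so p* = €74 and q* = 68.
With the tax collected from suppliers, supply shifts: qs = 5(p − 14) − 302.
Solving gives q = 48 with buyers paying €84 and suppliers receiving €70 (the €14 wedge).
The less price-elastic side of the market bears the larger share of a per-unit tax.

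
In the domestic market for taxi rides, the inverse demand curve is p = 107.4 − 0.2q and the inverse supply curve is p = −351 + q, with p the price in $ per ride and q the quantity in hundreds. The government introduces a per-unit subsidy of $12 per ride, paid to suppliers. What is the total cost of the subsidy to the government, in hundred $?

Government outlay = $4704 hundred.

Rewrite in direct form: qd = 537 − 5p and qs = p + 351.
Without the subsidy, 537 − 5p = p + 351 gives 6p = 186, so p* = $31 and q* = 382.
With a per-unit subsidy paid to suppliers, each receives p + 12 per unit sold, so supply becomes qs = (p + 12) + 351.
New equilibrium: buyers pay $29, suppliers receive $41, q = 392. (Wedge: pb − ps = −12.)
Outlay = t · Q = 12 · 392 = $4704.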